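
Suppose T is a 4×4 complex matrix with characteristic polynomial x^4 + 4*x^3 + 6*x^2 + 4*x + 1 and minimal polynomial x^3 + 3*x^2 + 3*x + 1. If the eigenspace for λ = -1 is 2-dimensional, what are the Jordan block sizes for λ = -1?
Block sizes for λ = -1: [3, 1]

Step 1 — from the characteristic polynomial, algebraic multiplicity of λ = -1 is 4. From dim ker(T − (-1)·I) = 2, there are exactly 2 Jordan blocks for λ = -1.
Step 2 — from the minimal polynomial, the factor (x + 1)^3 tells us the largest block for λ = -1 has size 3.
Step 3 — with total size 4, 2 blocks, and largest block 3, the block sizes (in nonincreasing order) are [3, 1].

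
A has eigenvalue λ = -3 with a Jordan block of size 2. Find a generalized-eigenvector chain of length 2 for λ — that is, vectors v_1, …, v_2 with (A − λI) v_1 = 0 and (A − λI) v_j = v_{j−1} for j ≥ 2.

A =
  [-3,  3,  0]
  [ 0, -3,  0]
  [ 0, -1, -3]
A Jordan chain for λ = -3 of length 2:
v_1 = (3, 0, -1)ᵀ
v_2 = (0, 1, 0)ᵀ

Let N = A − (-3)·I. We want v_2 with N^2 v_2 = 0 but N^1 v_2 ≠ 0; then v_{j-1} := N · v_j for j = 2, …, 2.

Pick v_2 = (0, 1, 0)ᵀ.
Then v_1 = N · v_2 = (3, 0, -1)ᵀ.

Sanity check: (A − (-3)·I) v_1 = (0, 0, 0)ᵀ = 0. ✓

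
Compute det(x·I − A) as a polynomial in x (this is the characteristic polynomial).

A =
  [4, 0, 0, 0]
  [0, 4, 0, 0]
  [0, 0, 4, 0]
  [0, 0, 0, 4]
x^4 - 16*x^3 + 96*x^2 - 256*x + 256

Expanding det(x·I − A) (e.g. by cofactor expansion or by noting that A is similar to its Jordan form J, which has the same characteristic polynomial as A) gives
  χ_A(x) = x^4 - 16*x^3 + 96*x^2 - 256*x + 256
which factors as (x - 4)^4. The eigenvalues (with algebraic multiplicities) are λ = 4 with multiplicity 4.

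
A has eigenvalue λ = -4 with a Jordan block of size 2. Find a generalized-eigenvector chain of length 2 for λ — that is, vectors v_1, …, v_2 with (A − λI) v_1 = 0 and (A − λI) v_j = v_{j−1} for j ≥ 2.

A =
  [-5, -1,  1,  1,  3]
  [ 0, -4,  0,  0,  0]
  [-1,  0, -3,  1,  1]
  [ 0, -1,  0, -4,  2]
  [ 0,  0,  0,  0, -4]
A Jordan chain for λ = -4 of length 2:
v_1 = (-1, 0, -1, 0, 0)ᵀ
v_2 = (1, 0, 0, 0, 0)ᵀ

Let N = A − (-4)·I. We want v_2 with N^2 v_2 = 0 but N^1 v_2 ≠ 0; then v_{j-1} := N · v_j for j = 2, …, 2.

Pick v_2 = (1, 0, 0, 0, 0)ᵀ.
Then v_1 = N · v_2 = (-1, 0, -1, 0, 0)ᵀ.

Sanity check: (A − (-4)·I) v_1 = (0, 0, 0, 0, 0)ᵀ = 0. ✓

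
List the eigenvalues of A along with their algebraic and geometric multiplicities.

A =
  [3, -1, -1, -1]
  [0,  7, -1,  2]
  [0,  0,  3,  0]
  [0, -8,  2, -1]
λ = 3: alg = 4, geom = 2

Step 1 — factor the characteristic polynomial to read off the algebraic multiplicities:
  χ_A(x) = (x - 3)^4

Step 2 — compute geometric multiplicities via the rank-nullity identity g(λ) = n − rank(A − λI):
  rank(A − (3)·I) = 2, so dim ker(A − (3)·I) = n − 2 = 2

Summary:
  λ = 3: algebraic multiplicity = 4, geometric multiplicity = 2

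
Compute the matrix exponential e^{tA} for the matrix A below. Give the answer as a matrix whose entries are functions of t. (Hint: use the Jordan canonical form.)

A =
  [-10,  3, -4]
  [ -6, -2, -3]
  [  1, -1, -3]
e^{tA} =
  [3*t^2*exp(-5*t)/2 - 5*t*exp(-5*t) + exp(-5*t), -t^2*exp(-5*t) + 3*t*exp(-5*t), 3*t^2*exp(-5*t)/2 - 4*t*exp(-5*t)]
  [9*t^2*exp(-5*t)/2 - 6*t*exp(-5*t), -3*t^2*exp(-5*t) + 3*t*exp(-5*t) + exp(-5*t), 9*t^2*exp(-5*t)/2 - 3*t*exp(-5*t)]
  [3*t^2*exp(-5*t)/2 + t*exp(-5*t), -t^2*exp(-5*t) - t*exp(-5*t), 3*t^2*exp(-5*t)/2 + 2*t*exp(-5*t) + exp(-5*t)]

Strategy: write A = P · J · P⁻¹ where J is a Jordan canonical form, so e^{tA} = P · e^{tJ} · P⁻¹, and e^{tJ} can be computed block-by-block.

A has Jordan form
J =
  [-5,  1,  0]
  [ 0, -5,  1]
  [ 0,  0, -5]
(up to reordering of blocks).

Per-block formulas:
  For a 3×3 Jordan block J_3(-5): exp(t · J_3(-5)) = e^(-5t)·(I + t·N + (t^2/2)·N^2), where N is the 3×3 nilpotent shift.

After assembling e^{tJ} and conjugating by P, we get:

e^{tA} =
  [3*t^2*exp(-5*t)/2 - 5*t*exp(-5*t) + exp(-5*t), -t^2*exp(-5*t) + 3*t*exp(-5*t), 3*t^2*exp(-5*t)/2 - 4*t*exp(-5*t)]
  [9*t^2*exp(-5*t)/2 - 6*t*exp(-5*t), -3*t^2*exp(-5*t) + 3*t*exp(-5*t) + exp(-5*t), 9*t^2*exp(-5*t)/2 - 3*t*exp(-5*t)]
  [3*t^2*exp(-5*t)/2 + t*exp(-5*t), -t^2*exp(-5*t) - t*exp(-5*t), 3*t^2*exp(-5*t)/2 + 2*t*exp(-5*t) + exp(-5*t)]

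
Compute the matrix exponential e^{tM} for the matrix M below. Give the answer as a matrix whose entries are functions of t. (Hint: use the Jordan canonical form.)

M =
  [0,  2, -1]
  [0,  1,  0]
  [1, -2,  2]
e^{tM} =
  [-t*exp(t) + exp(t), 2*t*exp(t), -t*exp(t)]
  [0, exp(t), 0]
  [t*exp(t), -2*t*exp(t), t*exp(t) + exp(t)]

Strategy: write M = P · J · P⁻¹ where J is a Jordan canonical form, so e^{tM} = P · e^{tJ} · P⁻¹, and e^{tJ} can be computed block-by-block.

M has Jordan form
J =
  [1, 1, 0]
  [0, 1, 0]
  [0, 0, 1]
(up to reordering of blocks).

Per-block formulas:
  For a 1×1 block at λ = 1: exp(t · [1]) = [e^(1t)].
  For a 2×2 Jordan block J_2(1): exp(t · J_2(1)) = e^(1t)·(I + t·N), where N is the 2×2 nilpotent shift.

After assembling e^{tJ} and conjugating by P, we get:

e^{tM} =
  [-t*exp(t) + exp(t), 2*t*exp(t), -t*exp(t)]
  [0, exp(t), 0]
  [t*exp(t), -2*t*exp(t), t*exp(t) + exp(t)]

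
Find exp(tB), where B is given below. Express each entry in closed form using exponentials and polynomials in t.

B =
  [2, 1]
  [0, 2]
e^{tB} =
  [exp(2*t), t*exp(2*t)]
  [0, exp(2*t)]

Strategy: write B = P · J · P⁻¹ where J is a Jordan canonical form, so e^{tB} = P · e^{tJ} · P⁻¹, and e^{tJ} can be computed block-by-block.

B has Jordan form
J =
  [2, 1]
  [0, 2]
(up to reordering of blocks).

Per-block formulas:
  For a 2×2 Jordan block J_2(2): exp(t · J_2(2)) = e^(2t)·(I + t·N), where N is the 2×2 nilpotent shift.

After assembling e^{tJ} and conjugating by P, we get:

e^{tB} =
  [exp(2*t), t*exp(2*t)]
  [0, exp(2*t)]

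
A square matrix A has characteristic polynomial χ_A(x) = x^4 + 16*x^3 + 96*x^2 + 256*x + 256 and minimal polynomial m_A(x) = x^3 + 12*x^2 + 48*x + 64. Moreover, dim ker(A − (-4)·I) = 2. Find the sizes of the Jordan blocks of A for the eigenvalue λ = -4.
Block sizes for λ = -4: [3, 1]

Step 1 — from the characteristic polynomial, algebraic multiplicity of λ = -4 is 4. From dim ker(A − (-4)·I) = 2, there are exactly 2 Jordan blocks for λ = -4.
Step 2 — from the minimal polynomial, the factor (x + 4)^3 tells us the largest block for λ = -4 has size 3.
Step 3 — with total size 4, 2 blocks, and largest block 3, the block sizes (in nonincreasing order) are [3, 1].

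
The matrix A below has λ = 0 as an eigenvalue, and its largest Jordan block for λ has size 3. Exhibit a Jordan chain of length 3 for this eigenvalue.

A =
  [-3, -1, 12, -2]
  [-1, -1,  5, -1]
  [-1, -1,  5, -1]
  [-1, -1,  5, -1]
A Jordan chain for λ = 0 of length 3:
v_1 = (-6, -2, -2, -2)ᵀ
v_2 = (-1, -1, -1, -1)ᵀ
v_3 = (0, 1, 0, 0)ᵀ

Let N = A − (0)·I. We want v_3 with N^3 v_3 = 0 but N^2 v_3 ≠ 0; then v_{j-1} := N · v_j for j = 3, …, 2.

Pick v_3 = (0, 1, 0, 0)ᵀ.
Then v_2 = N · v_3 = (-1, -1, -1, -1)ᵀ.
Then v_1 = N · v_2 = (-6, -2, -2, -2)ᵀ.

Sanity check: (A − (0)·I) v_1 = (0, 0, 0, 0)ᵀ = 0. ✓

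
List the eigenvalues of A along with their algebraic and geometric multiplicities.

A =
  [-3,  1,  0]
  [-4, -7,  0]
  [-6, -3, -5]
λ = -5: alg = 3, geom = 2

Step 1 — factor the characteristic polynomial to read off the algebraic multiplicities:
  χ_A(x) = (x + 5)^3

Step 2 — compute geometric multiplicities via the rank-nullity identity g(λ) = n − rank(A − λI):
  rank(A − (-5)·I) = 1, so dim ker(A − (-5)·I) = n − 1 = 2

Summary:
  λ = -5: algebraic multiplicity = 3, geometric multiplicity = 2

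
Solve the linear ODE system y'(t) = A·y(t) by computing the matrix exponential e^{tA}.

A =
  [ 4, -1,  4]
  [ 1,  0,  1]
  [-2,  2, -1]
e^{tA} =
  [3*t*exp(t) + exp(t), 3*t^2*exp(t) - t*exp(t), 3*t^2*exp(t)/2 + 4*t*exp(t)]
  [t*exp(t), t^2*exp(t) - t*exp(t) + exp(t), t^2*exp(t)/2 + t*exp(t)]
  [-2*t*exp(t), -2*t^2*exp(t) + 2*t*exp(t), -t^2*exp(t) - 2*t*exp(t) + exp(t)]

Strategy: write A = P · J · P⁻¹ where J is a Jordan canonical form, so e^{tA} = P · e^{tJ} · P⁻¹, and e^{tJ} can be computed block-by-block.

A has Jordan form
J =
  [1, 1, 0]
  [0, 1, 1]
  [0, 0, 1]
(up to reordering of blocks).

Per-block formulas:
  For a 3×3 Jordan block J_3(1): exp(t · J_3(1)) = e^(1t)·(I + t·N + (t^2/2)·N^2), where N is the 3×3 nilpotent shift.

After assembling e^{tJ} and conjugating by P, we get:

e^{tA} =
  [3*t*exp(t) + exp(t), 3*t^2*exp(t) - t*exp(t), 3*t^2*exp(t)/2 + 4*t*exp(t)]
  [t*exp(t), t^2*exp(t) - t*exp(t) + exp(t), t^2*exp(t)/2 + t*exp(t)]
  [-2*t*exp(t), -2*t^2*exp(t) + 2*t*exp(t), -t^2*exp(t) - 2*t*exp(t) + exp(t)]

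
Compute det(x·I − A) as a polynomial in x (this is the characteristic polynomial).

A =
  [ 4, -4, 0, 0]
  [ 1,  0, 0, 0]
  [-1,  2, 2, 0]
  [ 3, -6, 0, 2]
x^4 - 8*x^3 + 24*x^2 - 32*x + 16

Expanding det(x·I − A) (e.g. by cofactor expansion or by noting that A is similar to its Jordan form J, which has the same characteristic polynomial as A) gives
  χ_A(x) = x^4 - 8*x^3 + 24*x^2 - 32*x + 16
which factors as (x - 2)^4. The eigenvalues (with algebraic multiplicities) are λ = 2 with multiplicity 4.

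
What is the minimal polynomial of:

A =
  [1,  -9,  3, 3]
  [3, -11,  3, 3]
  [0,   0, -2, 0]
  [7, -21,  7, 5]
x^2 + 3*x + 2

The characteristic polynomial is χ_A(x) = (x + 1)*(x + 2)^3, so the eigenvalues are known. The minimal polynomial is
  m_A(x) = Π_λ (x − λ)^{k_λ}
where k_λ is the size of the *largest* Jordan block for λ (equivalently, the smallest k with (A − λI)^k v = 0 for every generalised eigenvector v of λ).

  λ = -2: largest Jordan block has size 1, contributing (x + 2)
  λ = -1: largest Jordan block has size 1, contributing (x + 1)

So m_A(x) = (x + 1)*(x + 2) = x^2 + 3*x + 2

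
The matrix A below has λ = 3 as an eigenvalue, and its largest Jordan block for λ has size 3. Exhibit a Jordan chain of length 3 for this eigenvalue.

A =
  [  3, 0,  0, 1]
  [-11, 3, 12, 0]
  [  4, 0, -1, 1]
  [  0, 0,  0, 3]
A Jordan chain for λ = 3 of length 3:
v_1 = (0, 1, 0, 0)ᵀ
v_2 = (1, 0, 1, 0)ᵀ
v_3 = (0, 0, 0, 1)ᵀ

Let N = A − (3)·I. We want v_3 with N^3 v_3 = 0 but N^2 v_3 ≠ 0; then v_{j-1} := N · v_j for j = 3, …, 2.

Pick v_3 = (0, 0, 0, 1)ᵀ.
Then v_2 = N · v_3 = (1, 0, 1, 0)ᵀ.
Then v_1 = N · v_2 = (0, 1, 0, 0)ᵀ.

Sanity check: (A − (3)·I) v_1 = (0, 0, 0, 0)ᵀ = 0. ✓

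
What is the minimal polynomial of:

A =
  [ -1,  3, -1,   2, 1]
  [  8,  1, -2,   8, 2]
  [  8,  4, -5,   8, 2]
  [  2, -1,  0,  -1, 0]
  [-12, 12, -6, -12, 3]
x^4 - 18*x^2 + 81

The characteristic polynomial is χ_A(x) = (x - 3)^2*(x + 3)^3, so the eigenvalues are known. The minimal polynomial is
  m_A(x) = Π_λ (x − λ)^{k_λ}
where k_λ is the size of the *largest* Jordan block for λ (equivalently, the smallest k with (A − λI)^k v = 0 for every generalised eigenvector v of λ).

  λ = -3: largest Jordan block has size 2, contributing (x + 3)^2
  λ = 3: largest Jordan block has size 2, contributing (x − 3)^2

So m_A(x) = (x - 3)^2*(x + 3)^2 = x^4 - 18*x^2 + 81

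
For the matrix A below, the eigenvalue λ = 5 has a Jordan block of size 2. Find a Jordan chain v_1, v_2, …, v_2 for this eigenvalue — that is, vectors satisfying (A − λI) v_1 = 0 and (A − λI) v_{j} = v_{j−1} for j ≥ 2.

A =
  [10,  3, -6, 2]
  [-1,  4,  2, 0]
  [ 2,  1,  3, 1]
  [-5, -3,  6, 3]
A Jordan chain for λ = 5 of length 2:
v_1 = (5, -1, 2, -5)ᵀ
v_2 = (1, 0, 0, 0)ᵀ

Let N = A − (5)·I. We want v_2 with N^2 v_2 = 0 but N^1 v_2 ≠ 0; then v_{j-1} := N · v_j for j = 2, …, 2.

Pick v_2 = (1, 0, 0, 0)ᵀ.
Then v_1 = N · v_2 = (5, -1, 2, -5)ᵀ.

Sanity check: (A − (5)·I) v_1 = (0, 0, 0, 0)ᵀ = 0. ✓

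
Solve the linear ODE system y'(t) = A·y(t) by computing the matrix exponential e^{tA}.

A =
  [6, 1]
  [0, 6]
e^{tA} =
  [exp(6*t), t*exp(6*t)]
  [0, exp(6*t)]

Strategy: write A = P · J · P⁻¹ where J is a Jordan canonical form, so e^{tA} = P · e^{tJ} · P⁻¹, and e^{tJ} can be computed block-by-block.

A has Jordan form
J =
  [6, 1]
  [0, 6]
(up to reordering of blocks).

Per-block formulas:
  For a 2×2 Jordan block J_2(6): exp(t · J_2(6)) = e^(6t)·(I + t·N), where N is the 2×2 nilpotent shift.

After assembling e^{tJ} and conjugating by P, we get:

e^{tA} =
  [exp(6*t), t*exp(6*t)]
  [0, exp(6*t)]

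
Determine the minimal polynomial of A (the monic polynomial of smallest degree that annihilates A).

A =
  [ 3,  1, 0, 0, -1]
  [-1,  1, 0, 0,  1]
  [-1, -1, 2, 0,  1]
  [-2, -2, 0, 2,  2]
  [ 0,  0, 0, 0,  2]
x^2 - 4*x + 4

The characteristic polynomial is χ_A(x) = (x - 2)^5, so the eigenvalues are known. The minimal polynomial is
  m_A(x) = Π_λ (x − λ)^{k_λ}
where k_λ is the size of the *largest* Jordan block for λ (equivalently, the smallest k with (A − λI)^k v = 0 for every generalised eigenvector v of λ).

  λ = 2: largest Jordan block has size 2, contributing (x − 2)^2

So m_A(x) = (x - 2)^2 = x^2 - 4*x + 4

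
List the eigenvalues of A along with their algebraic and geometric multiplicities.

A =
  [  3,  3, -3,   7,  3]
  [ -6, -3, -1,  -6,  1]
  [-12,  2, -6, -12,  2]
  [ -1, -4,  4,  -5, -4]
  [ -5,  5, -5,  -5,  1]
λ = -4: alg = 3, geom = 3; λ = 1: alg = 2, geom = 1

Step 1 — factor the characteristic polynomial to read off the algebraic multiplicities:
  χ_A(x) = (x - 1)^2*(x + 4)^3

Step 2 — compute geometric multiplicities via the rank-nullity identity g(λ) = n − rank(A − λI):
  rank(A − (-4)·I) = 2, so dim ker(A − (-4)·I) = n − 2 = 3
  rank(A − (1)·I) = 4, so dim ker(A − (1)·I) = n − 4 = 1

Summary:
  λ = -4: algebraic multiplicity = 3, geometric multiplicity = 3
  λ = 1: algebraic multiplicity = 2, geometric multiplicity = 1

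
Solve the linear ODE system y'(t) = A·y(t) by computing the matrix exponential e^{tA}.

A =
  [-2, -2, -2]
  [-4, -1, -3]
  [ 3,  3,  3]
e^{tA} =
  [3*t^2 - 2*t + 1, -2*t, 2*t^2 - 2*t]
  [3*t^2/2 - 4*t, 1 - t, t^2 - 3*t]
  [-9*t^2/2 + 3*t, 3*t, -3*t^2 + 3*t + 1]

Strategy: write A = P · J · P⁻¹ where J is a Jordan canonical form, so e^{tA} = P · e^{tJ} · P⁻¹, and e^{tJ} can be computed block-by-block.

A has Jordan form
J =
  [0, 1, 0]
  [0, 0, 1]
  [0, 0, 0]
(up to reordering of blocks).

Per-block formulas:
  For a 3×3 Jordan block J_3(0): exp(t · J_3(0)) = e^(0t)·(I + t·N + (t^2/2)·N^2), where N is the 3×3 nilpotent shift.

After assembling e^{tJ} and conjugating by P, we get:

e^{tA} =
  [3*t^2 - 2*t + 1, -2*t, 2*t^2 - 2*t]
  [3*t^2/2 - 4*t, 1 - t, t^2 - 3*t]
  [-9*t^2/2 + 3*t, 3*t, -3*t^2 + 3*t + 1]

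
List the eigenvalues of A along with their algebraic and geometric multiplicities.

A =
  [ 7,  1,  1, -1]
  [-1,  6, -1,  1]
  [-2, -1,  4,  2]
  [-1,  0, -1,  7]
λ = 6: alg = 4, geom = 2

Step 1 — factor the characteristic polynomial to read off the algebraic multiplicities:
  χ_A(x) = (x - 6)^4

Step 2 — compute geometric multiplicities via the rank-nullity identity g(λ) = n − rank(A − λI):
  rank(A − (6)·I) = 2, so dim ker(A − (6)·I) = n − 2 = 2

Summary:
  λ = 6: algebraic multiplicity = 4, geometric multiplicity = 2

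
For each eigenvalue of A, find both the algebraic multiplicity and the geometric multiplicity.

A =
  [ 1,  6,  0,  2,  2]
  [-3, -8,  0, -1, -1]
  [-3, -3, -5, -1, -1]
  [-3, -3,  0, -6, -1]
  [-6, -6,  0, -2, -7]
λ = -5: alg = 5, geom = 4

Step 1 — factor the characteristic polynomial to read off the algebraic multiplicities:
  χ_A(x) = (x + 5)^5

Step 2 — compute geometric multiplicities via the rank-nullity identity g(λ) = n − rank(A − λI):
  rank(A − (-5)·I) = 1, so dim ker(A − (-5)·I) = n − 1 = 4

Summary:
  λ = -5: algebraic multiplicity = 5, geometric multiplicity = 4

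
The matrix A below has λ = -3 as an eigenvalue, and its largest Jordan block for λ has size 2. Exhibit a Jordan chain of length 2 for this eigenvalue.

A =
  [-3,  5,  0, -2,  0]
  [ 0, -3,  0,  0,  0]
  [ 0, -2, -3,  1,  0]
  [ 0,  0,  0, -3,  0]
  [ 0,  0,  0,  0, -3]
A Jordan chain for λ = -3 of length 2:
v_1 = (5, 0, -2, 0, 0)ᵀ
v_2 = (0, 1, 0, 0, 0)ᵀ

Let N = A − (-3)·I. We want v_2 with N^2 v_2 = 0 but N^1 v_2 ≠ 0; then v_{j-1} := N · v_j for j = 2, …, 2.

Pick v_2 = (0, 1, 0, 0, 0)ᵀ.
Then v_1 = N · v_2 = (5, 0, -2, 0, 0)ᵀ.

Sanity check: (A − (-3)·I) v_1 = (0, 0, 0, 0, 0)ᵀ = 0. ✓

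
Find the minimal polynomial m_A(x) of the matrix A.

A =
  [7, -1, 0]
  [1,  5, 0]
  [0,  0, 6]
x^2 - 12*x + 36

The characteristic polynomial is χ_A(x) = (x - 6)^3, so the eigenvalues are known. The minimal polynomial is
  m_A(x) = Π_λ (x − λ)^{k_λ}
where k_λ is the size of the *largest* Jordan block for λ (equivalently, the smallest k with (A − λI)^k v = 0 for every generalised eigenvector v of λ).

  λ = 6: largest Jordan block has size 2, contributing (x − 6)^2

So m_A(x) = (x - 6)^2 = x^2 - 12*x + 36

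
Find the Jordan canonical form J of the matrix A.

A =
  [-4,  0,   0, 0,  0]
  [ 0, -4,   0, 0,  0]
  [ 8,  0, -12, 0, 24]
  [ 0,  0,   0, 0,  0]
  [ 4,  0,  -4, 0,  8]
J_1(-4) ⊕ J_1(-4) ⊕ J_1(-4) ⊕ J_1(0) ⊕ J_1(0)

The characteristic polynomial is
  det(x·I − A) = x^5 + 12*x^4 + 48*x^3 + 64*x^2 = x^2*(x + 4)^3

Eigenvalues and multiplicities (the geometric multiplicity of λ is n − rank(A − λI), which equals the number of Jordan blocks for λ):
  λ = -4: algebraic multiplicity = 3, geometric multiplicity = 3
  λ = 0: algebraic multiplicity = 2, geometric multiplicity = 2

Determining the block sizes for each eigenvalue:
  λ = -4: gm = am = 3, so every block has size 1 → block sizes [1, 1, 1]
  λ = 0: gm = am = 2, so every block has size 1 → block sizes [1, 1]

Assembling the blocks gives a Jordan form
J =
  [-4,  0,  0, 0, 0]
  [ 0, -4,  0, 0, 0]
  [ 0,  0, -4, 0, 0]
  [ 0,  0,  0, 0, 0]
  [ 0,  0,  0, 0, 0]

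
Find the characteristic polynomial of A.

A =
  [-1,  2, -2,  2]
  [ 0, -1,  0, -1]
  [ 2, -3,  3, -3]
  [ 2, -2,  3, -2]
x^4 + x^3

Expanding det(x·I − A) (e.g. by cofactor expansion or by noting that A is similar to its Jordan form J, which has the same characteristic polynomial as A) gives
  χ_A(x) = x^4 + x^3
which factors as x^3*(x + 1). The eigenvalues (with algebraic multiplicities) are λ = -1 with multiplicity 1, λ = 0 with multiplicity 3.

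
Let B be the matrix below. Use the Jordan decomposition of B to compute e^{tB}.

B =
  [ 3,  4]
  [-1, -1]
e^{tB} =
  [2*t*exp(t) + exp(t), 4*t*exp(t)]
  [-t*exp(t), -2*t*exp(t) + exp(t)]

Strategy: write B = P · J · P⁻¹ where J is a Jordan canonical form, so e^{tB} = P · e^{tJ} · P⁻¹, and e^{tJ} can be computed block-by-block.

B has Jordan form
J =
  [1, 1]
  [0, 1]
(up to reordering of blocks).

Per-block formulas:
  For a 2×2 Jordan block J_2(1): exp(t · J_2(1)) = e^(1t)·(I + t·N), where N is the 2×2 nilpotent shift.

After assembling e^{tJ} and conjugating by P, we get:

e^{tB} =
  [2*t*exp(t) + exp(t), 4*t*exp(t)]
  [-t*exp(t), -2*t*exp(t) + exp(t)]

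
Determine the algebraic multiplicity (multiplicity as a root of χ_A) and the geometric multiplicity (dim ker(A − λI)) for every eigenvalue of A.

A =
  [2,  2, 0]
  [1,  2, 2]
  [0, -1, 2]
λ = 2: alg = 3, geom = 1

Step 1 — factor the characteristic polynomial to read off the algebraic multiplicities:
  χ_A(x) = (x - 2)^3

Step 2 — compute geometric multiplicities via the rank-nullity identity g(λ) = n − rank(A − λI):
  rank(A − (2)·I) = 2, so dim ker(A − (2)·I) = n − 2 = 1

Summary:
  λ = 2: algebraic multiplicity = 3, geometric multiplicity = 1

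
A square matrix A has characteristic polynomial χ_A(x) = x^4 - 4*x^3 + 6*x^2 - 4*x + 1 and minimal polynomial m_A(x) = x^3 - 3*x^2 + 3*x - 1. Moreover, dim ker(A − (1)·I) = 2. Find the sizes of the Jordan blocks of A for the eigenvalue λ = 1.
Block sizes for λ = 1: [3, 1]

Step 1 — from the characteristic polynomial, algebraic multiplicity of λ = 1 is 4. From dim ker(A − (1)·I) = 2, there are exactly 2 Jordan blocks for λ = 1.
Step 2 — from the minimal polynomial, the factor (x − 1)^3 tells us the largest block for λ = 1 has size 3.
Step 3 — with total size 4, 2 blocks, and largest block 3, the block sizes (in nonincreasing order) are [3, 1].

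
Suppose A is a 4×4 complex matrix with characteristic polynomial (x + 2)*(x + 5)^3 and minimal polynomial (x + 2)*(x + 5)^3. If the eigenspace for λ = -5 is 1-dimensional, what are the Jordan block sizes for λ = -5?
Block sizes for λ = -5: [3]

Step 1 — from the characteristic polynomial, algebraic multiplicity of λ = -5 is 3. From dim ker(A − (-5)·I) = 1, there are exactly 1 Jordan blocks for λ = -5.
Step 2 — from the minimal polynomial, the factor (x + 5)^3 tells us the largest block for λ = -5 has size 3.
Step 3 — with total size 3, 1 blocks, and largest block 3, the block sizes (in nonincreasing order) are [3].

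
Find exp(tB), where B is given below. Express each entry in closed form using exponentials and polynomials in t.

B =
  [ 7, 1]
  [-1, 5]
e^{tB} =
  [t*exp(6*t) + exp(6*t), t*exp(6*t)]
  [-t*exp(6*t), -t*exp(6*t) + exp(6*t)]

Strategy: write B = P · J · P⁻¹ where J is a Jordan canonical form, so e^{tB} = P · e^{tJ} · P⁻¹, and e^{tJ} can be computed block-by-block.

B has Jordan form
J =
  [6, 1]
  [0, 6]
(up to reordering of blocks).

Per-block formulas:
  For a 2×2 Jordan block J_2(6): exp(t · J_2(6)) = e^(6t)·(I + t·N), where N is the 2×2 nilpotent shift.

After assembling e^{tJ} and conjugating by P, we get:

e^{tB} =
  [t*exp(6*t) + exp(6*t), t*exp(6*t)]
  [-t*exp(6*t), -t*exp(6*t) + exp(6*t)]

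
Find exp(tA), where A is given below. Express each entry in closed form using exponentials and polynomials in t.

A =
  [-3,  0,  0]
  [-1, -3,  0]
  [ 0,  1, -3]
e^{tA} =
  [exp(-3*t), 0, 0]
  [-t*exp(-3*t), exp(-3*t), 0]
  [-t^2*exp(-3*t)/2, t*exp(-3*t), exp(-3*t)]

Strategy: write A = P · J · P⁻¹ where J is a Jordan canonical form, so e^{tA} = P · e^{tJ} · P⁻¹, and e^{tJ} can be computed block-by-block.

A has Jordan form
J =
  [-3,  1,  0]
  [ 0, -3,  1]
  [ 0,  0, -3]
(up to reordering of blocks).

Per-block formulas:
  For a 3×3 Jordan block J_3(-3): exp(t · J_3(-3)) = e^(-3t)·(I + t·N + (t^2/2)·N^2), where N is the 3×3 nilpotent shift.

After assembling e^{tJ} and conjugating by P, we get:

e^{tA} =
  [exp(-3*t), 0, 0]
  [-t*exp(-3*t), exp(-3*t), 0]
  [-t^2*exp(-3*t)/2, t*exp(-3*t), exp(-3*t)]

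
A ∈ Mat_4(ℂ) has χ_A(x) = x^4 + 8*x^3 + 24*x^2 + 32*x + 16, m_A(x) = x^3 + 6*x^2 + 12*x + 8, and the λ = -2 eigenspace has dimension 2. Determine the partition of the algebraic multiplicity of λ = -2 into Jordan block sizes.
Block sizes for λ = -2: [3, 1]

Step 1 — from the characteristic polynomial, algebraic multiplicity of λ = -2 is 4. From dim ker(A − (-2)·I) = 2, there are exactly 2 Jordan blocks for λ = -2.
Step 2 — from the minimal polynomial, the factor (x + 2)^3 tells us the largest block for λ = -2 has size 3.
Step 3 — with total size 4, 2 blocks, and largest block 3, the block sizes (in nonincreasing order) are [3, 1].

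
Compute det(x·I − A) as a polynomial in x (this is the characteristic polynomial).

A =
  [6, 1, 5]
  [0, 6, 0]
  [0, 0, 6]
x^3 - 18*x^2 + 108*x - 216

Expanding det(x·I − A) (e.g. by cofactor expansion or by noting that A is similar to its Jordan form J, which has the same characteristic polynomial as A) gives
  χ_A(x) = x^3 - 18*x^2 + 108*x - 216
which factors as (x - 6)^3. The eigenvalues (with algebraic multiplicities) are λ = 6 with multiplicity 3.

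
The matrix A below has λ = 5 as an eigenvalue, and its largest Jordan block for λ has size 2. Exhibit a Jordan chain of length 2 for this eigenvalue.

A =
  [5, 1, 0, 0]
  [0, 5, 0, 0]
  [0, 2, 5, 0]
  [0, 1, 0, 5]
A Jordan chain for λ = 5 of length 2:
v_1 = (1, 0, 2, 1)ᵀ
v_2 = (0, 1, 0, 0)ᵀ

Let N = A − (5)·I. We want v_2 with N^2 v_2 = 0 but N^1 v_2 ≠ 0; then v_{j-1} := N · v_j for j = 2, …, 2.

Pick v_2 = (0, 1, 0, 0)ᵀ.
Then v_1 = N · v_2 = (1, 0, 2, 1)ᵀ.

Sanity check: (A − (5)·I) v_1 = (0, 0, 0, 0)ᵀ = 0. ✓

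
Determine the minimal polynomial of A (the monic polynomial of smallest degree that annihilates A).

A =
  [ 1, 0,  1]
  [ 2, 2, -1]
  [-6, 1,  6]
x^3 - 9*x^2 + 27*x - 27

The characteristic polynomial is χ_A(x) = (x - 3)^3, so the eigenvalues are known. The minimal polynomial is
  m_A(x) = Π_λ (x − λ)^{k_λ}
where k_λ is the size of the *largest* Jordan block for λ (equivalently, the smallest k with (A − λI)^k v = 0 for every generalised eigenvector v of λ).

  λ = 3: largest Jordan block has size 3, contributing (x − 3)^3

So m_A(x) = (x - 3)^3 = x^3 - 9*x^2 + 27*x - 27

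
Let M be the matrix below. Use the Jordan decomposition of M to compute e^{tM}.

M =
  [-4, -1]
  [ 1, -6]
e^{tM} =
  [t*exp(-5*t) + exp(-5*t), -t*exp(-5*t)]
  [t*exp(-5*t), -t*exp(-5*t) + exp(-5*t)]

Strategy: write M = P · J · P⁻¹ where J is a Jordan canonical form, so e^{tM} = P · e^{tJ} · P⁻¹, and e^{tJ} can be computed block-by-block.

M has Jordan form
J =
  [-5,  1]
  [ 0, -5]
(up to reordering of blocks).

Per-block formulas:
  For a 2×2 Jordan block J_2(-5): exp(t · J_2(-5)) = e^(-5t)·(I + t·N), where N is the 2×2 nilpotent shift.

After assembling e^{tJ} and conjugating by P, we get:

e^{tM} =
  [t*exp(-5*t) + exp(-5*t), -t*exp(-5*t)]
  [t*exp(-5*t), -t*exp(-5*t) + exp(-5*t)]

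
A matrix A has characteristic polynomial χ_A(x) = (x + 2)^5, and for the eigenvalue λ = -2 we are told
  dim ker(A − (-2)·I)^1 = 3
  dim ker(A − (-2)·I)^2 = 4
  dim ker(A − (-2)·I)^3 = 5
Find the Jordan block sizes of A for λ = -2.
Block sizes for λ = -2: [3, 1, 1]

From the dimensions of kernels of powers, the number of Jordan blocks of size at least j is d_j − d_{j−1} where d_j = dim ker(N^j) (with d_0 = 0). Computing the differences gives [3, 1, 1].
The number of blocks of size exactly k is (#blocks of size ≥ k) − (#blocks of size ≥ k + 1), so the partition is: 2 block(s) of size 1, 1 block(s) of size 3.
In nonincreasing order the block sizes are [3, 1, 1].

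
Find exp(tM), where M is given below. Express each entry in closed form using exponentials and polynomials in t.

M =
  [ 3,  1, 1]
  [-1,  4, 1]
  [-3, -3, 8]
e^{tM} =
  [-2*t*exp(5*t) + exp(5*t), -3*t^2*exp(5*t) + t*exp(5*t), t^2*exp(5*t) + t*exp(5*t)]
  [-t*exp(5*t), -3*t^2*exp(5*t)/2 - t*exp(5*t) + exp(5*t), t^2*exp(5*t)/2 + t*exp(5*t)]
  [-3*t*exp(5*t), -9*t^2*exp(5*t)/2 - 3*t*exp(5*t), 3*t^2*exp(5*t)/2 + 3*t*exp(5*t) + exp(5*t)]

Strategy: write M = P · J · P⁻¹ where J is a Jordan canonical form, so e^{tM} = P · e^{tJ} · P⁻¹, and e^{tJ} can be computed block-by-block.

M has Jordan form
J =
  [5, 1, 0]
  [0, 5, 1]
  [0, 0, 5]
(up to reordering of blocks).

Per-block formulas:
  For a 3×3 Jordan block J_3(5): exp(t · J_3(5)) = e^(5t)·(I + t·N + (t^2/2)·N^2), where N is the 3×3 nilpotent shift.

After assembling e^{tJ} and conjugating by P, we get:

e^{tM} =
  [-2*t*exp(5*t) + exp(5*t), -3*t^2*exp(5*t) + t*exp(5*t), t^2*exp(5*t) + t*exp(5*t)]
  [-t*exp(5*t), -3*t^2*exp(5*t)/2 - t*exp(5*t) + exp(5*t), t^2*exp(5*t)/2 + t*exp(5*t)]
  [-3*t*exp(5*t), -9*t^2*exp(5*t)/2 - 3*t*exp(5*t), 3*t^2*exp(5*t)/2 + 3*t*exp(5*t) + exp(5*t)]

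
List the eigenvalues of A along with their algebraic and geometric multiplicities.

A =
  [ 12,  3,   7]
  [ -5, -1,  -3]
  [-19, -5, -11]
λ = 0: alg = 3, geom = 1

Step 1 — factor the characteristic polynomial to read off the algebraic multiplicities:
  χ_A(x) = x^3

Step 2 — compute geometric multiplicities via the rank-nullity identity g(λ) = n − rank(A − λI):
  rank(A − (0)·I) = 2, so dim ker(A − (0)·I) = n − 2 = 1

Summary:
  λ = 0: algebraic multiplicity = 3, geometric multiplicity = 1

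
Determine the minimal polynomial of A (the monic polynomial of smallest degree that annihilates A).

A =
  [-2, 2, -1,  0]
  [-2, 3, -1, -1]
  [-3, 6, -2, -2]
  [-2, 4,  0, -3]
x^3 + 3*x^2 + 3*x + 1

The characteristic polynomial is χ_A(x) = (x + 1)^4, so the eigenvalues are known. The minimal polynomial is
  m_A(x) = Π_λ (x − λ)^{k_λ}
where k_λ is the size of the *largest* Jordan block for λ (equivalently, the smallest k with (A − λI)^k v = 0 for every generalised eigenvector v of λ).

  λ = -1: largest Jordan block has size 3, contributing (x + 1)^3

So m_A(x) = (x + 1)^3 = x^3 + 3*x^2 + 3*x + 1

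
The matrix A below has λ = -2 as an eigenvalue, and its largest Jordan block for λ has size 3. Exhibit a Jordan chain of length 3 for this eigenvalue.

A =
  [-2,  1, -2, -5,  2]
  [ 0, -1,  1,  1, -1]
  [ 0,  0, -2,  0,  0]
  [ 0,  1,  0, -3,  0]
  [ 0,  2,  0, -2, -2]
A Jordan chain for λ = -2 of length 3:
v_1 = (1, 1, 0, 1, 2)ᵀ
v_2 = (-2, 1, 0, 0, 0)ᵀ
v_3 = (0, 0, 1, 0, 0)ᵀ

Let N = A − (-2)·I. We want v_3 with N^3 v_3 = 0 but N^2 v_3 ≠ 0; then v_{j-1} := N · v_j for j = 3, …, 2.

Pick v_3 = (0, 0, 1, 0, 0)ᵀ.
Then v_2 = N · v_3 = (-2, 1, 0, 0, 0)ᵀ.
Then v_1 = N · v_2 = (1, 1, 0, 1, 2)ᵀ.

Sanity check: (A − (-2)·I) v_1 = (0, 0, 0, 0, 0)ᵀ = 0. ✓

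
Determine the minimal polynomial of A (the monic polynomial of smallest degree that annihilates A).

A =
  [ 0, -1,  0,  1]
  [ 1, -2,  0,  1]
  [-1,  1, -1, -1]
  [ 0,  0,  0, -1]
x^2 + 2*x + 1

The characteristic polynomial is χ_A(x) = (x + 1)^4, so the eigenvalues are known. The minimal polynomial is
  m_A(x) = Π_λ (x − λ)^{k_λ}
where k_λ is the size of the *largest* Jordan block for λ (equivalently, the smallest k with (A − λI)^k v = 0 for every generalised eigenvector v of λ).

  λ = -1: largest Jordan block has size 2, contributing (x + 1)^2

So m_A(x) = (x + 1)^2 = x^2 + 2*x + 1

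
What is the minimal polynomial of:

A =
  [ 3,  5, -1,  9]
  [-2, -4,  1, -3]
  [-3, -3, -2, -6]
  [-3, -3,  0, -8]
x^3 + 9*x^2 + 24*x + 20

The characteristic polynomial is χ_A(x) = (x + 2)^3*(x + 5), so the eigenvalues are known. The minimal polynomial is
  m_A(x) = Π_λ (x − λ)^{k_λ}
where k_λ is the size of the *largest* Jordan block for λ (equivalently, the smallest k with (A − λI)^k v = 0 for every generalised eigenvector v of λ).

  λ = -5: largest Jordan block has size 1, contributing (x + 5)
  λ = -2: largest Jordan block has size 2, contributing (x + 2)^2

So m_A(x) = (x + 2)^2*(x + 5) = x^3 + 9*x^2 + 24*x + 20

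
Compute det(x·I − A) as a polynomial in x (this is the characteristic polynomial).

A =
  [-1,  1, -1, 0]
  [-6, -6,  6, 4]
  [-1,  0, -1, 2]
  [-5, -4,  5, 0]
x^4 + 8*x^3 + 24*x^2 + 32*x + 16

Expanding det(x·I − A) (e.g. by cofactor expansion or by noting that A is similar to its Jordan form J, which has the same characteristic polynomial as A) gives
  χ_A(x) = x^4 + 8*x^3 + 24*x^2 + 32*x + 16
which factors as (x + 2)^4. The eigenvalues (with algebraic multiplicities) are λ = -2 with multiplicity 4.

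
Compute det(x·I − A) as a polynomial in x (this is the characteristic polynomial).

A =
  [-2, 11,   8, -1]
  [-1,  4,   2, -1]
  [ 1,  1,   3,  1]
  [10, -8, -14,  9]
x^4 - 14*x^3 + 60*x^2 - 50*x - 125

Expanding det(x·I − A) (e.g. by cofactor expansion or by noting that A is similar to its Jordan form J, which has the same characteristic polynomial as A) gives
  χ_A(x) = x^4 - 14*x^3 + 60*x^2 - 50*x - 125
which factors as (x - 5)^3*(x + 1). The eigenvalues (with algebraic multiplicities) are λ = -1 with multiplicity 1, λ = 5 with multiplicity 3.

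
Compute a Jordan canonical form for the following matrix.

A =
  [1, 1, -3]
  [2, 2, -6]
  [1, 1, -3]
J_2(0) ⊕ J_1(0)

The characteristic polynomial is
  det(x·I − A) = x^3

Eigenvalues and multiplicities (the geometric multiplicity of λ is n − rank(A − λI), which equals the number of Jordan blocks for λ):
  λ = 0: algebraic multiplicity = 3, geometric multiplicity = 2

Determining the block sizes for each eigenvalue:
  λ = 0: 2 blocks summing to 3 forces exactly one block of size 2 and the rest size 1 → block sizes [2, 1]

Assembling the blocks gives a Jordan form
J =
  [0, 1, 0]
  [0, 0, 0]
  [0, 0, 0]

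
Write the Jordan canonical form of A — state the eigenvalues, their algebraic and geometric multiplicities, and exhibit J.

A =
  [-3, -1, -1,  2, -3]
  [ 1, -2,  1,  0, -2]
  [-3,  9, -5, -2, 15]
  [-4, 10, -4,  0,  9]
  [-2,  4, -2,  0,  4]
J_3(-2) ⊕ J_2(0)

The characteristic polynomial is
  det(x·I − A) = x^5 + 6*x^4 + 12*x^3 + 8*x^2 = x^2*(x + 2)^3

Eigenvalues and multiplicities (the geometric multiplicity of λ is n − rank(A − λI), which equals the number of Jordan blocks for λ):
  λ = -2: algebraic multiplicity = 3, geometric multiplicity = 1
  λ = 0: algebraic multiplicity = 2, geometric multiplicity = 1

Determining the block sizes for each eigenvalue:
  λ = -2: one block (gm = 1), so the single block has size am = 3 → block sizes [3]
  λ = 0: one block (gm = 1), so the single block has size am = 2 → block sizes [2]

Assembling the blocks gives a Jordan form
J =
  [-2,  1,  0, 0, 0]
  [ 0, -2,  1, 0, 0]
  [ 0,  0, -2, 0, 0]
  [ 0,  0,  0, 0, 1]
  [ 0,  0,  0, 0, 0]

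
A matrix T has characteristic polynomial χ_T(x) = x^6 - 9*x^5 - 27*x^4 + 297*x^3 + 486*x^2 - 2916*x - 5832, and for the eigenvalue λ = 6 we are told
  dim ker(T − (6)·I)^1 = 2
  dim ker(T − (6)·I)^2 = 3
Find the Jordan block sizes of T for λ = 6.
Block sizes for λ = 6: [2, 1]

From the dimensions of kernels of powers, the number of Jordan blocks of size at least j is d_j − d_{j−1} where d_j = dim ker(N^j) (with d_0 = 0). Computing the differences gives [2, 1].
The number of blocks of size exactly k is (#blocks of size ≥ k) − (#blocks of size ≥ k + 1), so the partition is: 1 block(s) of size 1, 1 block(s) of size 2.
In nonincreasing order the block sizes are [2, 1].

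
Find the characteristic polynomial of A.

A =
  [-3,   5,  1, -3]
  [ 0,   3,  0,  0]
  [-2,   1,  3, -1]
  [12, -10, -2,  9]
x^4 - 12*x^3 + 54*x^2 - 108*x + 81

Expanding det(x·I − A) (e.g. by cofactor expansion or by noting that A is similar to its Jordan form J, which has the same characteristic polynomial as A) gives
  χ_A(x) = x^4 - 12*x^3 + 54*x^2 - 108*x + 81
which factors as (x - 3)^4. The eigenvalues (with algebraic multiplicities) are λ = 3 with multiplicity 4.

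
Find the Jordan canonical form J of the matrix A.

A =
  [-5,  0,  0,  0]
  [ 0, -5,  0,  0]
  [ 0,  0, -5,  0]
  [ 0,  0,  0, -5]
J_1(-5) ⊕ J_1(-5) ⊕ J_1(-5) ⊕ J_1(-5)

The characteristic polynomial is
  det(x·I − A) = x^4 + 20*x^3 + 150*x^2 + 500*x + 625 = (x + 5)^4

Eigenvalues and multiplicities (the geometric multiplicity of λ is n − rank(A − λI), which equals the number of Jordan blocks for λ):
  λ = -5: algebraic multiplicity = 4, geometric multiplicity = 4

Determining the block sizes for each eigenvalue:
  λ = -5: gm = am = 4, so every block has size 1 → block sizes [1, 1, 1, 1]

Assembling the blocks gives a Jordan form
J =
  [-5,  0,  0,  0]
  [ 0, -5,  0,  0]
  [ 0,  0, -5,  0]
  [ 0,  0,  0, -5]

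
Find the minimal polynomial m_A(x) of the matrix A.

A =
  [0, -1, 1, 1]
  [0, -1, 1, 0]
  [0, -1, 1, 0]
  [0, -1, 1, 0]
x^3

The characteristic polynomial is χ_A(x) = x^4, so the eigenvalues are known. The minimal polynomial is
  m_A(x) = Π_λ (x − λ)^{k_λ}
where k_λ is the size of the *largest* Jordan block for λ (equivalently, the smallest k with (A − λI)^k v = 0 for every generalised eigenvector v of λ).

  λ = 0: largest Jordan block has size 3, contributing (x − 0)^3

So m_A(x) = x^3 = x^3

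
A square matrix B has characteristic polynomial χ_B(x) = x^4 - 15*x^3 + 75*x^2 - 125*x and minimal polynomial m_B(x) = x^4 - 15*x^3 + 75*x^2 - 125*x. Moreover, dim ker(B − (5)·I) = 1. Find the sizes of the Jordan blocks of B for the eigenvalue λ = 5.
Block sizes for λ = 5: [3]

Step 1 — from the characteristic polynomial, algebraic multiplicity of λ = 5 is 3. From dim ker(B − (5)·I) = 1, there are exactly 1 Jordan blocks for λ = 5.
Step 2 — from the minimal polynomial, the factor (x − 5)^3 tells us the largest block for λ = 5 has size 3.
Step 3 — with total size 3, 1 blocks, and largest block 3, the block sizes (in nonincreasing order) are [3].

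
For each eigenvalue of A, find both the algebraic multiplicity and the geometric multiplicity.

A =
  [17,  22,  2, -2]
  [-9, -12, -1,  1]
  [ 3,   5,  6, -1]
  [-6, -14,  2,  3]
λ = -1: alg = 1, geom = 1; λ = 5: alg = 3, geom = 2

Step 1 — factor the characteristic polynomial to read off the algebraic multiplicities:
  χ_A(x) = (x - 5)^3*(x + 1)

Step 2 — compute geometric multiplicities via the rank-nullity identity g(λ) = n − rank(A − λI):
  rank(A − (-1)·I) = 3, so dim ker(A − (-1)·I) = n − 3 = 1
  rank(A − (5)·I) = 2, so dim ker(A − (5)·I) = n − 2 = 2

Summary:
  λ = -1: algebraic multiplicity = 1, geometric multiplicity = 1
  λ = 5: algebraic multiplicity = 3, geometric multiplicity = 2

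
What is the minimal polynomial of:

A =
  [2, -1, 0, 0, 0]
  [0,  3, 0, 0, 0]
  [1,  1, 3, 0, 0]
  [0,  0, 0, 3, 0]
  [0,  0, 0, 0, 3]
x^2 - 5*x + 6

The characteristic polynomial is χ_A(x) = (x - 3)^4*(x - 2), so the eigenvalues are known. The minimal polynomial is
  m_A(x) = Π_λ (x − λ)^{k_λ}
where k_λ is the size of the *largest* Jordan block for λ (equivalently, the smallest k with (A − λI)^k v = 0 for every generalised eigenvector v of λ).

  λ = 2: largest Jordan block has size 1, contributing (x − 2)
  λ = 3: largest Jordan block has size 1, contributing (x − 3)

So m_A(x) = (x - 3)*(x - 2) = x^2 - 5*x + 6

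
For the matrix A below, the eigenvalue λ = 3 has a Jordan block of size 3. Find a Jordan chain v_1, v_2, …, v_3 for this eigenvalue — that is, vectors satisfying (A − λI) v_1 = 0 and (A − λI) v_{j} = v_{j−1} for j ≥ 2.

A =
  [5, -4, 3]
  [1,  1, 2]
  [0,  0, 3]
A Jordan chain for λ = 3 of length 3:
v_1 = (-2, -1, 0)ᵀ
v_2 = (3, 2, 0)ᵀ
v_3 = (0, 0, 1)ᵀ

Let N = A − (3)·I. We want v_3 with N^3 v_3 = 0 but N^2 v_3 ≠ 0; then v_{j-1} := N · v_j for j = 3, …, 2.

Pick v_3 = (0, 0, 1)ᵀ.
Then v_2 = N · v_3 = (3, 2, 0)ᵀ.
Then v_1 = N · v_2 = (-2, -1, 0)ᵀ.

Sanity check: (A − (3)·I) v_1 = (0, 0, 0)ᵀ = 0. ✓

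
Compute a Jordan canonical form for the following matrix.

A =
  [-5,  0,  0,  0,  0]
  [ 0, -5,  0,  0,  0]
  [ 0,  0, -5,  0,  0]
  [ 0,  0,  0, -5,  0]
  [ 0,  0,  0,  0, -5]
J_1(-5) ⊕ J_1(-5) ⊕ J_1(-5) ⊕ J_1(-5) ⊕ J_1(-5)

The characteristic polynomial is
  det(x·I − A) = x^5 + 25*x^4 + 250*x^3 + 1250*x^2 + 3125*x + 3125 = (x + 5)^5

Eigenvalues and multiplicities (the geometric multiplicity of λ is n − rank(A − λI), which equals the number of Jordan blocks for λ):
  λ = -5: algebraic multiplicity = 5, geometric multiplicity = 5

Determining the block sizes for each eigenvalue:
  λ = -5: gm = am = 5, so every block has size 1 → block sizes [1, 1, 1, 1, 1]

Assembling the blocks gives a Jordan form
J =
  [-5,  0,  0,  0,  0]
  [ 0, -5,  0,  0,  0]
  [ 0,  0, -5,  0,  0]
  [ 0,  0,  0, -5,  0]
  [ 0,  0,  0,  0, -5]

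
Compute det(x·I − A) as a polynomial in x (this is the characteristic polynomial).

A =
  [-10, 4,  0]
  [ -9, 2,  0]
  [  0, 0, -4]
x^3 + 12*x^2 + 48*x + 64

Expanding det(x·I − A) (e.g. by cofactor expansion or by noting that A is similar to its Jordan form J, which has the same characteristic polynomial as A) gives
  χ_A(x) = x^3 + 12*x^2 + 48*x + 64
which factors as (x + 4)^3. The eigenvalues (with algebraic multiplicities) are λ = -4 with multiplicity 3.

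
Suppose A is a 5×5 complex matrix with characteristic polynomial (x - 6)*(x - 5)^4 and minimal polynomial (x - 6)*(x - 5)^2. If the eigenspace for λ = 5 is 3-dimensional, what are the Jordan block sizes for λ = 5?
Block sizes for λ = 5: [2, 1, 1]

Step 1 — from the characteristic polynomial, algebraic multiplicity of λ = 5 is 4. From dim ker(A − (5)·I) = 3, there are exactly 3 Jordan blocks for λ = 5.
Step 2 — from the minimal polynomial, the factor (x − 5)^2 tells us the largest block for λ = 5 has size 2.
Step 3 — with total size 4, 3 blocks, and largest block 2, the block sizes (in nonincreasing order) are [2, 1, 1].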